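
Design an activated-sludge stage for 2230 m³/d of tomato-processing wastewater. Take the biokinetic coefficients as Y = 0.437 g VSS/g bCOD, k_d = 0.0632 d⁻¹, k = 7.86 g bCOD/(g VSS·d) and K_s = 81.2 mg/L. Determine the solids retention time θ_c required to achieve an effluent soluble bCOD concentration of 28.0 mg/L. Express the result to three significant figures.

At the target effluent, Y k S/(K_s+S) = 0.437×7.86×28.0/109.2 = 0.8807 d⁻¹.
θ_c = 1/(μ − k_d) = 1/(0.8807 − 0.0632) = 1/0.8175 = 1.223 d.

θ_c ≈ 1.22 d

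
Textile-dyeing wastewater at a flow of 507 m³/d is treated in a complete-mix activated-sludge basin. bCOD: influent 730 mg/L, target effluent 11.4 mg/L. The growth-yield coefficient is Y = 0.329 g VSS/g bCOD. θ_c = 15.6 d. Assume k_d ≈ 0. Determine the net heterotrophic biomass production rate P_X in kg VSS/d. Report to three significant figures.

With endogenous decay neglected, the observed yield equals the true yield: Y_obs = Y = 0.329 g VSS/g bCOD.
Mass of bCOD removed per day: Q(S₀ − S) = 507 × 718.6 g/m³ = 364.3 kg/d.
P_X = Y_obs · Q(S₀ − S) = 0.3290 × 364.3 = 119.9 kg VSS/d.

P_X ≈ 120 kg VSS/d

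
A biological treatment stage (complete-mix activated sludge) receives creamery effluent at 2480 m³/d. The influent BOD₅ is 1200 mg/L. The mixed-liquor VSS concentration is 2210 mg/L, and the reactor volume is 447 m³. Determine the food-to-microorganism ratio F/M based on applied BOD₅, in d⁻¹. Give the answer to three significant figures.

F/M ≈ 3.01 d⁻¹

F/M = Q·S₀ / (V·X) = 2480 × 1200 / (447.0 × 2210) = 3.013 g BOD₅·(g VSS·d)⁻¹.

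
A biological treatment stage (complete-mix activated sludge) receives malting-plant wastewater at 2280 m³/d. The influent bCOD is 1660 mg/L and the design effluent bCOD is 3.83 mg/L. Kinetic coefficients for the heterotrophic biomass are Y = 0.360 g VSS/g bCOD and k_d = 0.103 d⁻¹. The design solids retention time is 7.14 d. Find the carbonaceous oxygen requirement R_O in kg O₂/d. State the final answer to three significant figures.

R_O ≈ 2660 kg O₂/d

Y_obs = Y / (1 + k_d θ_c) = 0.360 / (1 + 0.103 × 7.14) = 0.360 / 1.735 = 0.2074.
Substrate removed = Q·(S₀ − S) = 2280 m³/d × (1660 − 3.83) g/m³ = 3.78×10^6 g/d = 3776 kg/d.
Biomass synthesised: P_X = Y_obs × 3776 = 783.3 kg VSS/d.
R_O = Q·ΔS − 1.42 P_X = 3776 − 1112 = 2664 kg O₂/d.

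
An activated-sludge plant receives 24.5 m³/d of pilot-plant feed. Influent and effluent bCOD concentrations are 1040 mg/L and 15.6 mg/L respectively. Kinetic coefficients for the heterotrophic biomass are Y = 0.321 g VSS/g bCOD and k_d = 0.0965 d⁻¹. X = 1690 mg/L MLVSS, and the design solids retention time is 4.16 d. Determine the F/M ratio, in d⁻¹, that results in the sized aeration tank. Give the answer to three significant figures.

Steady-state biomass mass balance: V·X·(1 + k_d·θ_c) = Y·Q·(S₀ − S)·θ_c, so V = 0.321 × 24.5 × (1040 − 15.6) × 4.16 / [1690 × (1 + 0.0965 × 4.16)] = 3.35×10^4 / 2368 = 14.15 m³.
Food-to-microorganism ratio F/M = Q S₀ / (V X) = 24.5 × 1040 / (14.15 × 1690) = 1.065 d⁻¹.

F/M ≈ 1.07 d⁻¹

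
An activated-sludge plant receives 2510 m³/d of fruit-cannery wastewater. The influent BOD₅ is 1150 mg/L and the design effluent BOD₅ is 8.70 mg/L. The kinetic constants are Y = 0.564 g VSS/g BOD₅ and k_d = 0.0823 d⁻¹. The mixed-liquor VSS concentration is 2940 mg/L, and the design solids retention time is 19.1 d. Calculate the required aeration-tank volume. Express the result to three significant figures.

From the SRT design equation V = Y Q (S₀−S) θ_c / [X (1 + k_d θ_c)] = 0.564 × 2510 × (1150 − 8.70) × 19.1 / [2940 × (1 + 0.0823 × 19.1)] = 3.09×10^7 / 7561 = 4081 m³.

V ≈ 4080 m³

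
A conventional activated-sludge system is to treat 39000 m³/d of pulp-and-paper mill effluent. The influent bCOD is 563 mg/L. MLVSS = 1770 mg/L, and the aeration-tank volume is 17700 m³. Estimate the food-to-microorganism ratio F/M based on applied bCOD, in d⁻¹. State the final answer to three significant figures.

F/M = Q·S₀ / (V·X) = 39000 × 563 / (17700 × 1770) = 0.7009 g bCOD·(g VSS·d)⁻¹.

F/M ≈ 0.701 d⁻¹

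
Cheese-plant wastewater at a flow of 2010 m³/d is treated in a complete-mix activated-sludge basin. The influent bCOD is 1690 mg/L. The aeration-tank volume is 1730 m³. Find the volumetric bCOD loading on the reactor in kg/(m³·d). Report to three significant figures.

L_v ≈ 1.96 kg bCOD/(m³·d)

L_v = Q S₀ / V = 2010 × 1690 × 10⁻³ / 1730 = 1.964 kg/(m³·d).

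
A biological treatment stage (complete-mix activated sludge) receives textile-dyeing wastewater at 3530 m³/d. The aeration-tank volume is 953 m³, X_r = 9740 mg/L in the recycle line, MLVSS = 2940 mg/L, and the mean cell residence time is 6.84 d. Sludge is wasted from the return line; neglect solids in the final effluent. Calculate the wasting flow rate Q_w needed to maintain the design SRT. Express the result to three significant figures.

Wasting from the return line (neglecting effluent solids): Q_w = V·X / (θ_c·X_r) = 953.0 × 2940 / (6.84 × 9740) = 42.06 m³/d.

Q_w ≈ 42.1 m³/d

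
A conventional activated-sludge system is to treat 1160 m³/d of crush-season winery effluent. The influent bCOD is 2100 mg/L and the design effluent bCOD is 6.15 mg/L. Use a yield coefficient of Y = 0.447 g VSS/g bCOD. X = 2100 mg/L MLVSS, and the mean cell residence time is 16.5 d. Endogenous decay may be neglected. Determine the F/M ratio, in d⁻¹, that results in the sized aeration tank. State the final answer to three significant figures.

Biomass mass balance (decay neglected): V·X = Y·Q·(S₀ − S)·θ_c, so V = 0.447 × 1160 × (2100 − 6.15) × 16.5 / 2100 = 8531 m³.
F/M = applied load / biomass = Q·S₀/(V·X) = 1160 × 2100 / (8531 × 2100) = 0.1360 d⁻¹.

F/M ≈ 0.136 d⁻¹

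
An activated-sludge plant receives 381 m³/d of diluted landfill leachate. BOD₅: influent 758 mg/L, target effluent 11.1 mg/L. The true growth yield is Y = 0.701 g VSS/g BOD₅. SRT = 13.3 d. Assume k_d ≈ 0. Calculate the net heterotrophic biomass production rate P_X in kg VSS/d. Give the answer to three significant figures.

P_X ≈ 199 kg VSS/d

With endogenous decay neglected, the observed yield equals the true yield: Y_obs = Y = 0.701 g VSS/g BOD₅.
Substrate removed = Q·(S₀ − S) = 381 m³/d × (758 − 11.1) g/m³ = 2.85×10^5 g/d = 284.6 kg/d.
P_X = Y_obs · Q(S₀ − S) = 0.7010 × 284.6 = 199.5 kg VSS/d.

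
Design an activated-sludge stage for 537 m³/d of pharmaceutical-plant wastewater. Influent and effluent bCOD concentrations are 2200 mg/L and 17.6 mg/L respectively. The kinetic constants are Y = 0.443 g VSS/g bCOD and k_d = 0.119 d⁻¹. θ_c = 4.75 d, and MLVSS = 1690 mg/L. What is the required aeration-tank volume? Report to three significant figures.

Rearranging the biomass balance for a CMAS with decay, V = Y·Q·ΔS·θ_c / [X·(1+k_d θ_c)] = 0.443 × 537 × (2200 − 17.6) × 4.75 / [1690 × (1 + 0.119 × 4.75)] = 2.47×10^6 / 2645 = 932.3 m³.

V ≈ 932 m³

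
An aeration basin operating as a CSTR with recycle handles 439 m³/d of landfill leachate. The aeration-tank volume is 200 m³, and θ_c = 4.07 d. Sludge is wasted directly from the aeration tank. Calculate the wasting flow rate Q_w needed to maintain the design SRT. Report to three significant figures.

Q_w ≈ 49.1 m³/d

Wasting from the aeration tank: Q_w = V / θ_c = 200.0 / 4.07 = 49.14 m³/d.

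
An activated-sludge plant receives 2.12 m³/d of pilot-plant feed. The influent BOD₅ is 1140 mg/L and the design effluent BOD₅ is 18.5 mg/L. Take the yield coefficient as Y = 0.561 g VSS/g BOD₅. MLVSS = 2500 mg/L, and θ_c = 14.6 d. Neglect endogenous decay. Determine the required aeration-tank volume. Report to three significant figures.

Biomass mass balance (decay neglected): V·X = Y·Q·(S₀ − S)·θ_c, so V = 0.561 × 2.12 × (1140 − 18.5) × 14.6 / 2500 = 7.790 m³.

V ≈ 7.79 m³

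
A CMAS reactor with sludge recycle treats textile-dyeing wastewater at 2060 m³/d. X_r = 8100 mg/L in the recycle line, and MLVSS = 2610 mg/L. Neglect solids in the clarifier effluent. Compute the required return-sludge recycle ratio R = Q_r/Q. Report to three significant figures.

R ≈ 0.475

Mass balance around the secondary clarifier (neglecting effluent solids): R = X / (X_r − X) = 2610 / (8100 − 2610) = 0.4754.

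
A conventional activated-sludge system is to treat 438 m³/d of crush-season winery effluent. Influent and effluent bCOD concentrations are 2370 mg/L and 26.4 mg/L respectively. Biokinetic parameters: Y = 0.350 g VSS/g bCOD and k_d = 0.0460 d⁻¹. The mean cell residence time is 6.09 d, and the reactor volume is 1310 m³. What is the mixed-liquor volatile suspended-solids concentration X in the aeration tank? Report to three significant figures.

X ≈ 1300 mg/L

From V·X·(1 + k_d·θ_c) = Y·Q·(S₀ − S)·θ_c: X = 0.350 × 438 × (2370 − 26.4) × 6.09 / [1310 × (1 + 0.0460 × 6.09)] = 1305 mg/L.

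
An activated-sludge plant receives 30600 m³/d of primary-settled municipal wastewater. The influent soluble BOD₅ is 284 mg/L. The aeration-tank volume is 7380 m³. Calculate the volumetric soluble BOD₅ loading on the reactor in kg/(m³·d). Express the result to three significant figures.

Volumetric loading L_v = Q·S₀ / V = 30600 × 284 g/m³ / 7380 m³ = 1178 g/(m³·d) = 1.178 kg soluble BOD₅/(m³·d).

L_v ≈ 1.18 kg soluble BOD₅/(m³·d)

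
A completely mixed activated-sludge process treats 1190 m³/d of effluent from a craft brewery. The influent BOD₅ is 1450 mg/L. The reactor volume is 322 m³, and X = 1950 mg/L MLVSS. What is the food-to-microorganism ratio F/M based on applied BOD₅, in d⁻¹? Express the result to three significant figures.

F/M ≈ 2.75 d⁻¹

F/M = Q·S₀ / (V·X) = 1190 × 1450 / (322.0 × 1950) = 2.748 g BOD₅·(g VSS·d)⁻¹.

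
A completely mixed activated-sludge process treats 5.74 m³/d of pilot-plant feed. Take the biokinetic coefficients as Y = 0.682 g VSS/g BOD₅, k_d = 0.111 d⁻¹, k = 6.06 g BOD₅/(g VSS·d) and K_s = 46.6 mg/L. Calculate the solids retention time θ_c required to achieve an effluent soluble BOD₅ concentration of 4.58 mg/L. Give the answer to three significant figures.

From 1/θ_c = Y·k·S/(K_s + S) − k_d: Y·k·S/(K_s+S) = 0.682 × 6.06 × 4.58 / (46.6 + 4.58) = 0.3698 d⁻¹.
θ_c = 1/(μ − k_d) = 1/(0.3698 − 0.111) = 1/0.2588 = 3.863 d.

θ_c ≈ 3.86 d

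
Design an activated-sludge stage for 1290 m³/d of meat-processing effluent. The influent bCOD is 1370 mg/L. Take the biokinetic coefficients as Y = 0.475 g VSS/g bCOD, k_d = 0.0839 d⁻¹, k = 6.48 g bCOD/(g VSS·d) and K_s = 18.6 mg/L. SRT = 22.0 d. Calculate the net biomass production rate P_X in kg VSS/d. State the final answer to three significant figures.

Effluent substrate depends only on kinetics and SRT: S = K_s(1 + k_d θ_c) / [θ_c(Yk − k_d) − 1] = 18.6 × (1 + 0.0839 × 22.0) / [22.0 × (0.475 × 6.48 − 0.0839) − 1] = 52.93 / 64.87 = 0.8160 mg/L.
Correct the yield for decay: Y_obs = Y/(1 + k_d θ_c) = 0.475 / (1 + 0.0839 × 22.0) = 0.475 / 2.846 = 0.1669.
Q·(S₀ − S) = 1290 × (1370 − 0.816) × 10⁻³ = 1766 kg/d removed.
So the net sludge growth is P_X = 0.1669 × 1766 = 294.8 kg VSS/d.

P_X ≈ 295 kg VSS/d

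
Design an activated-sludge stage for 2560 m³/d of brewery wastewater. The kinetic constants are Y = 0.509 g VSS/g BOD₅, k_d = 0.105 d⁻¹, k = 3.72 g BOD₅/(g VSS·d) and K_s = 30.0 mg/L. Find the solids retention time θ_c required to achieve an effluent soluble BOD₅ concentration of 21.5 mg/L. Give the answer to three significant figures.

θ_c ≈ 1.46 d

At the target effluent, Y k S/(K_s+S) = 0.509×3.72×21.5/51.50 = 0.7905 d⁻¹.
θ_c = 1/(μ − k_d) = 1/(0.7905 − 0.105) = 1/0.6855 = 1.459 d.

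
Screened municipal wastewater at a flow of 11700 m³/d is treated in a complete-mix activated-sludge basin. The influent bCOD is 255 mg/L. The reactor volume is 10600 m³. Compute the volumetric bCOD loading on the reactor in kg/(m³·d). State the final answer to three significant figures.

L_v = Q S₀ / V = 11700 × 255 × 10⁻³ / 10600 = 0.2815 kg/(m³·d).

L_v ≈ 0.281 kg bCOD/(m³·d)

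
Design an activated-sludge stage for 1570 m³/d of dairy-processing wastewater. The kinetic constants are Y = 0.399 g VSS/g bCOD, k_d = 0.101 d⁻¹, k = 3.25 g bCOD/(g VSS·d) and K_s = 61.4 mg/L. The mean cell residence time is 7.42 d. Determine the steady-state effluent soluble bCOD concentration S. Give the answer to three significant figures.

Effluent substrate depends only on kinetics and SRT: S = K_s(1 + k_d θ_c) / [θ_c(Yk − k_d) − 1] = 61.4 × (1 + 0.101 × 7.42) / [7.42 × (0.399 × 3.25 − 0.101) − 1] = 107.4 / 7.872 = 13.64 mg/L.

S ≈ 13.6 mg/L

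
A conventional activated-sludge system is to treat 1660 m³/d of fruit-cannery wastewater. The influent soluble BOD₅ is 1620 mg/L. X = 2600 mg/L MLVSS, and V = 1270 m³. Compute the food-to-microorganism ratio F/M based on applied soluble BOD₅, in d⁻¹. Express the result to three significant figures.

F/M ≈ 0.814 d⁻¹

F/M = applied load / biomass = Q·S₀/(V·X) = 1660 × 1620 / (1270 × 2600) = 0.8144 d⁻¹.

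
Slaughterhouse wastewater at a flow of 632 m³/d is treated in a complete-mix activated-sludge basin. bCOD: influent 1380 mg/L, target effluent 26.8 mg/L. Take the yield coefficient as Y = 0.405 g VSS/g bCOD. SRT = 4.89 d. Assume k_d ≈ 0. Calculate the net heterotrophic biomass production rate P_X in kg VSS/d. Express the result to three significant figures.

P_X ≈ 346 kg VSS/d

No decay correction is needed, so Y_obs = Y = 0.405.
Substrate removed = Q·(S₀ − S) = 632 m³/d × (1380 − 26.8) g/m³ = 8.55×10^5 g/d = 855.2 kg/d.
Net biomass production P_X = Y_obs × Q·(S₀ − S) = 0.4050 × 855.2 = 346.4 kg VSS/d.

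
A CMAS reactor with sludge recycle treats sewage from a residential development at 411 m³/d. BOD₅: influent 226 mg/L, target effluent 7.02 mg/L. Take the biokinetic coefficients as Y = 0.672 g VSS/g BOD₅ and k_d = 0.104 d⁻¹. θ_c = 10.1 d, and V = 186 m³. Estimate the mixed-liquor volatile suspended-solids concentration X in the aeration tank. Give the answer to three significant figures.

X ≈ 1600 mg/L

Solving the biomass balance for X: X = Y Q (S₀−S) θ_c / [V (1+k_d θ_c)] = 0.672 × 411 × (226 − 7.02) × 10.1 / [186 × (1 + 0.104 × 10.1)] = 1602 mg/L.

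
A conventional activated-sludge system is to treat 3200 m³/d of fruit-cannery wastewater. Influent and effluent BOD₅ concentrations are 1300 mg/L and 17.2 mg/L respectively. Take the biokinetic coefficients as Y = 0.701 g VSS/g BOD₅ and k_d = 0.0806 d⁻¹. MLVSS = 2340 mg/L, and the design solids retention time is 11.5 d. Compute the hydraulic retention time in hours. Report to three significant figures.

τ ≈ 55.0 h

From the SRT design equation V = Y Q (S₀−S) θ_c / [X (1 + k_d θ_c)] = 0.701 × 3200 × (1300 − 17.2) × 11.5 / [2340 × (1 + 0.0806 × 11.5)] = 3.31×10^7 / 4509 = 7339 m³.
HRT = V/Q = 7339 m³ / 3200 m³·d⁻¹ = 2.294 d × 24 = 55.04 h.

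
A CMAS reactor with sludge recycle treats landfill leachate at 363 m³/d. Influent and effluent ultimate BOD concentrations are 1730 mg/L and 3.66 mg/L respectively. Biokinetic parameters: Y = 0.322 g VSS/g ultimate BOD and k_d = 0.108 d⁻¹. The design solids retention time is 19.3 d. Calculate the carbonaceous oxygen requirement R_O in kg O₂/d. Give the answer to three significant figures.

R_O ≈ 534 kg O₂/d

Correct the yield for decay: Y_obs = Y/(1 + k_d θ_c) = 0.322 / (1 + 0.108 × 19.3) = 0.322 / 3.084 = 0.1044.
Q·(S₀ − S) = 363 × (1730 − 3.66) × 10⁻³ = 626.7 kg/d removed.
Biomass synthesised: P_X = Y_obs × 626.7 = 65.42 kg VSS/d.
R_O = Q·ΔS − 1.42 P_X = 626.7 − 92.90 = 533.8 kg O₂/d.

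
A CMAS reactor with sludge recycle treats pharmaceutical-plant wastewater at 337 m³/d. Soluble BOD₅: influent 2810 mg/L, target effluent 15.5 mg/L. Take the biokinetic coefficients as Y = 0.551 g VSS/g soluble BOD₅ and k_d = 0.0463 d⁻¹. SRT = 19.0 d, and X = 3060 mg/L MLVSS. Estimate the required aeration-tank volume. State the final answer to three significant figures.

From the SRT design equation V = Y Q (S₀−S) θ_c / [X (1 + k_d θ_c)] = 0.551 × 337 × (2810 − 15.5) × 19.0 / [3060 × (1 + 0.0463 × 19.0)] = 9.86×10^6 / 5752 = 1714 m³.

V ≈ 1710 m³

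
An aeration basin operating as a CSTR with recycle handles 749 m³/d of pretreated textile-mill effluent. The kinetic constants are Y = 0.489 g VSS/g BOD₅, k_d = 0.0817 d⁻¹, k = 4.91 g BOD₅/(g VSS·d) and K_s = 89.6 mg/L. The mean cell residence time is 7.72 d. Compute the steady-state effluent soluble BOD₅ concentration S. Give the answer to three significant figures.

S ≈ 8.64 mg/L

Effluent substrate depends only on kinetics and SRT: S = K_s(1 + k_d θ_c) / [θ_c(Yk − k_d) − 1] = 89.6 × (1 + 0.0817 × 7.72) / [7.72 × (0.489 × 4.91 − 0.0817) − 1] = 146.1 / 16.90 = 8.643 mg/L.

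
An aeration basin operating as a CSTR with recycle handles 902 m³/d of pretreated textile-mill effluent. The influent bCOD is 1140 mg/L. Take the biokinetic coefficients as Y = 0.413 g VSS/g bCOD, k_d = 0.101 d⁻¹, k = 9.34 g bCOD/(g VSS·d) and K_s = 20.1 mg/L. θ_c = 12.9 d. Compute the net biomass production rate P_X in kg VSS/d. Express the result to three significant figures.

P_X ≈ 184 kg VSS/d

For a completely mixed reactor with recycle the Lawrence–McCarty relation gives S = K_s·(1 + k_d·θ_c) / [θ_c·(Y·k − k_d) − 1] = 20.1 × (1 + 0.101 × 12.9) / [12.9 × (0.413 × 9.34 − 0.101) − 1] = 46.29 / 47.46 = 0.9754 mg/L.
Correct the yield for decay: Y_obs = Y/(1 + k_d θ_c) = 0.413 / (1 + 0.101 × 12.9) = 0.413 / 2.303 = 0.1793.
Q·(S₀ − S) = 902 × (1140 − 0.975) × 10⁻³ = 1027 kg/d removed.
Net biomass production P_X = Y_obs × Q·(S₀ − S) = 0.1793 × 1027 = 184.3 kg VSS/d.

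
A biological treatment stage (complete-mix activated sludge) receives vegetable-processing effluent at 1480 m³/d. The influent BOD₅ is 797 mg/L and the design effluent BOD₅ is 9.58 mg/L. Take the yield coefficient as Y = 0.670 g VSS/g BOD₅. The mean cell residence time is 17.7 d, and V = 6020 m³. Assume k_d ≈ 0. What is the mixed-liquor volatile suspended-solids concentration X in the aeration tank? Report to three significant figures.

Without decay, X = Y Q (S₀−S) θ_c / V = 0.670 × 1480 × (797 − 9.58) × 17.7 / 6020 = 2296 mg/L.

X ≈ 2300 mg/L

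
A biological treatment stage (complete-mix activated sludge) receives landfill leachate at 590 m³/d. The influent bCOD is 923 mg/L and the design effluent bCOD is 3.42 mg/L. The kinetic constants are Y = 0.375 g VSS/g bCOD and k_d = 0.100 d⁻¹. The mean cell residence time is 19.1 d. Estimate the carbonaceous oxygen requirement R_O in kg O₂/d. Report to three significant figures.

R_O ≈ 443 kg O₂/d

Y_obs = Y / (1 + k_d θ_c) = 0.375 / (1 + 0.100 × 19.1) = 0.375 / 2.910 = 0.1289.
Mass of bCOD removed per day: Q(S₀ − S) = 590 × 919.6 g/m³ = 542.6 kg/d.
Biomass synthesised: P_X = Y_obs × 542.6 = 69.92 kg VSS/d.
R_O = Q·(S₀ − S) − 1.42·P_X = 542.6 − 1.42 × 69.92 = 443.3 kg O₂/d.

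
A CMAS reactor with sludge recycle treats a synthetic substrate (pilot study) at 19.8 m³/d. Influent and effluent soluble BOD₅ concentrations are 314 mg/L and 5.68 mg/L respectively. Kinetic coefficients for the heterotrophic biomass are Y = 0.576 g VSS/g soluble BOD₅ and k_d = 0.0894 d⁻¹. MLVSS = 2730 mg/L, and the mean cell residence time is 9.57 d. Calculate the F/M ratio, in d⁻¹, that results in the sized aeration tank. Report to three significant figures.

F/M ≈ 0.343 d⁻¹

Rearranging the biomass balance for a CMAS with decay, V = Y·Q·ΔS·θ_c / [X·(1+k_d θ_c)] = 0.576 × 19.8 × (314 − 5.68) × 9.57 / [2730 × (1 + 0.0894 × 9.57)] = 3.37×10^4 / 5066 = 6.643 m³.
F/M = Q·S₀ / (V·X) = 19.8 × 314 / (6.643 × 2730) = 0.3428 g soluble BOD₅·(g VSS·d)⁻¹.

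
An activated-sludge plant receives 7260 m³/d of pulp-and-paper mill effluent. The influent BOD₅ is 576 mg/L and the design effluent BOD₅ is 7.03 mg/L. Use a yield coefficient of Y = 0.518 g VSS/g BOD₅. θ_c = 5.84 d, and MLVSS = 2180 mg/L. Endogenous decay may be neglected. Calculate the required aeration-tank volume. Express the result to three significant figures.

V ≈ 5730 m³

Biomass mass balance (decay neglected): V·X = Y·Q·(S₀ − S)·θ_c, so V = 0.518 × 7260 × (576 − 7.03) × 5.84 / 2180 = 5732 m³.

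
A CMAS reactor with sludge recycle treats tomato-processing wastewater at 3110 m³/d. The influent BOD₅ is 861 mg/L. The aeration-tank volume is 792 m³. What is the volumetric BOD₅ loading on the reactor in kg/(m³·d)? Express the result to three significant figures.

L_v ≈ 3.38 kg BOD₅/(m³·d)

Volumetric loading L_v = Q·S₀ / V = 3110 × 861 g/m³ / 792.0 m³ = 3381 g/(m³·d) = 3.381 kg BOD₅/(m³·d).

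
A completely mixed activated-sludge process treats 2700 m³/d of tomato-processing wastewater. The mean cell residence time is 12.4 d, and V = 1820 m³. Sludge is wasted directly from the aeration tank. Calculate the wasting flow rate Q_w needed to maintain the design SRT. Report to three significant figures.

For wasting at MLVSS concentration, Q_w = V/θ_c = 1820/12.4 = 146.8 m³/d.

Q_w ≈ 147 m³/d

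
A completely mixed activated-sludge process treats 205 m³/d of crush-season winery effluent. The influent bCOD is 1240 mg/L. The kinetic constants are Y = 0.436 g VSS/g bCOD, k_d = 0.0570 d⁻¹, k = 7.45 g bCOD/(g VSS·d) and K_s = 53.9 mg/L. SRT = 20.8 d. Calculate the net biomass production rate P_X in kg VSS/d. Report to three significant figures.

P_X ≈ 50.6 kg VSS/d

From the Monod/SRT balance for a CMAS, S = K_s·(1+k_d θ_c)/[θ_c·(Y k − k_d) − 1] = 53.9 × (1 + 0.0570 × 20.8) / [20.8 × (0.436 × 7.45 − 0.0570) − 1] = 117.8 / 65.38 = 1.802 mg/L.
The observed yield is Y_obs = Y/(1 + k_d·θ_c) = 0.436 / (1 + 0.0570 × 20.8) = 0.436 / 2.186 = 0.1995 g VSS per g bCOD removed.
Mass of bCOD removed per day: Q(S₀ − S) = 205 × 1238 g/m³ = 253.8 kg/d.
So the net sludge growth is P_X = 0.1995 × 253.8 = 50.64 kg VSS/d.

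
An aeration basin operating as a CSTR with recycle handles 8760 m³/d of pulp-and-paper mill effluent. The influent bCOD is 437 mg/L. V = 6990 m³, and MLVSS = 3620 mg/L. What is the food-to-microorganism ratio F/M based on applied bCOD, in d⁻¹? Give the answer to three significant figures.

F/M ≈ 0.151 d⁻¹

F/M = applied load / biomass = Q·S₀/(V·X) = 8760 × 437 / (6990 × 3620) = 0.1513 d⁻¹.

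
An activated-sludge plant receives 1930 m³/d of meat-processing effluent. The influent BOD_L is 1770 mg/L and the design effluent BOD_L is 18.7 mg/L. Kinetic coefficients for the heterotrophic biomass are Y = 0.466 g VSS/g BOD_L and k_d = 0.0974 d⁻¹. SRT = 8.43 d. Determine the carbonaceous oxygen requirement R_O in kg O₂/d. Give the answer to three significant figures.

The observed yield is Y_obs = Y/(1 + k_d·θ_c) = 0.466 / (1 + 0.0974 × 8.43) = 0.466 / 1.821 = 0.2559 g VSS per g BOD_L removed.
Q·(S₀ − S) = 1930 × (1770 − 18.7) × 10⁻³ = 3380 kg/d removed.
P_X = Y_obs·Q·(S₀ − S) = 0.2559 × 3380 = 864.9 kg VSS/d.
Carbonaceous O₂ demand = substrate oxidised − cell-mass equivalent = 3380 − 1.42 × 864.9 = 2152 kg O₂/d.

R_O ≈ 2150 kg O₂/d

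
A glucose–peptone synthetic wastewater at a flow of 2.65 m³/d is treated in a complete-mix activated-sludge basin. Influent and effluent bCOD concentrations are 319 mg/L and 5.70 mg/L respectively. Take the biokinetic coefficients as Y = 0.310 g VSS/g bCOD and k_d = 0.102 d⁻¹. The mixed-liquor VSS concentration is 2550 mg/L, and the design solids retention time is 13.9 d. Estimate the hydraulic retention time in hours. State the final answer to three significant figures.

Steady-state biomass mass balance: V·X·(1 + k_d·θ_c) = Y·Q·(S₀ − S)·θ_c, so V = 0.310 × 2.65 × (319 − 5.70) × 13.9 / [2550 × (1 + 0.102 × 13.9)] = 3.58×10^3 / 6165 = 0.5803 m³.
τ = V/Q = 0.5803/2.65 = 0.2190 d, or 5.255 h.

τ ≈ 5.26 h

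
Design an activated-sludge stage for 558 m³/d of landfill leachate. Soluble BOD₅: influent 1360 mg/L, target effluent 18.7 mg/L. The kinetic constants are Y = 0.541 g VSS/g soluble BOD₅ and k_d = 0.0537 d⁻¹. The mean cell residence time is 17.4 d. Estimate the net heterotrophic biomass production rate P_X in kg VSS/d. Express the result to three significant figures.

Y_obs = Y / (1 + k_d θ_c) = 0.541 / (1 + 0.0537 × 17.4) = 0.541 / 1.934 = 0.2797.
Mass of soluble BOD₅ removed per day: Q(S₀ − S) = 558 × 1341 g/m³ = 748.4 kg/d.
Biomass produced: P_X = Y_obs·Q·ΔS = 0.2797 × 748.4 ≈ 209.3 kg VSS/d.

P_X ≈ 209 kg VSS/d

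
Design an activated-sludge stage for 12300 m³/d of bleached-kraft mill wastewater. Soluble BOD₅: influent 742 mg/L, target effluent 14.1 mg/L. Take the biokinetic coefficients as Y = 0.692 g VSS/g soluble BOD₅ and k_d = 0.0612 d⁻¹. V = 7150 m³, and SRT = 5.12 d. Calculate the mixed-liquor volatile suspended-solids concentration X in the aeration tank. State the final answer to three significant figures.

From V·X·(1 + k_d·θ_c) = Y·Q·(S₀ − S)·θ_c: X = 0.692 × 12300 × (742 − 14.1) × 5.12 / [7150 × (1 + 0.0612 × 5.12)] = 3378 mg/L.

X ≈ 3380 mg/L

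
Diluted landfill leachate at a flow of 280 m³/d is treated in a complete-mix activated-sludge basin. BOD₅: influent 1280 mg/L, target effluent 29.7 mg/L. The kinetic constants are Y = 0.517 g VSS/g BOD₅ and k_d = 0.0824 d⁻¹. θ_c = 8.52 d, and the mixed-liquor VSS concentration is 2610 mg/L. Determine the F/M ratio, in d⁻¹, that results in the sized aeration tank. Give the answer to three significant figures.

F/M ≈ 0.396 d⁻¹

Steady-state biomass mass balance: V·X·(1 + k_d·θ_c) = Y·Q·(S₀ − S)·θ_c, so V = 0.517 × 280 × (1280 − 29.7) × 8.52 / [2610 × (1 + 0.0824 × 8.52)] = 1.54×10^6 / 4442 = 347.1 m³.
Food-to-microorganism ratio F/M = Q S₀ / (V X) = 280 × 1280 / (347.1 × 2610) = 0.3956 d⁻¹.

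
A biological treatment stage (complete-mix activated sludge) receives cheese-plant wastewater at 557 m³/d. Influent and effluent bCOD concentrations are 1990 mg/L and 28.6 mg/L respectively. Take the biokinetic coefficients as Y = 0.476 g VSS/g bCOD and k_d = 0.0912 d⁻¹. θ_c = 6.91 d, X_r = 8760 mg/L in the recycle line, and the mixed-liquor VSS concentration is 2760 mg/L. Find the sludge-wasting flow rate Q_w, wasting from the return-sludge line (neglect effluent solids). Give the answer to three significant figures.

Q_w ≈ 36.4 m³/d

Steady-state biomass mass balance: V·X·(1 + k_d·θ_c) = Y·Q·(S₀ − S)·θ_c, so V = 0.476 × 557 × (1990 − 28.6) × 6.91 / [2760 × (1 + 0.0912 × 6.91)] = 3.59×10^6 / 4499 = 798.7 m³.
Q_w = (V·X)/(θ_c X_r) = 798.7 × 2760 / (6.91 × 8760) = 36.42 m³/d.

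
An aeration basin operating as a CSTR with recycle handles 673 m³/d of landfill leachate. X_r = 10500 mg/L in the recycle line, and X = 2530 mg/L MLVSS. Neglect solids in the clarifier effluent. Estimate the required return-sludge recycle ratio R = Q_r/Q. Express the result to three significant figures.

R ≈ 0.317

R = Q_r/Q = X/(X_r − X) = 2530 / (10500 − 2530) = 0.3174.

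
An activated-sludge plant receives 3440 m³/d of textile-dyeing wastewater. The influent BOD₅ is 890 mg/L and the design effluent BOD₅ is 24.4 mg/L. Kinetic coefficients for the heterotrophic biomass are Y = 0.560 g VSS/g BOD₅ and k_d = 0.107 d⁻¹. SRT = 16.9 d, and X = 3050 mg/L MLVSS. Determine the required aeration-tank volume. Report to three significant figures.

V ≈ 3290 m³

Steady-state biomass mass balance: V·X·(1 + k_d·θ_c) = Y·Q·(S₀ − S)·θ_c, so V = 0.560 × 3440 × (890 − 24.4) × 16.9 / [3050 × (1 + 0.107 × 16.9)] = 2.82×10^7 / 8565 = 3290 m³.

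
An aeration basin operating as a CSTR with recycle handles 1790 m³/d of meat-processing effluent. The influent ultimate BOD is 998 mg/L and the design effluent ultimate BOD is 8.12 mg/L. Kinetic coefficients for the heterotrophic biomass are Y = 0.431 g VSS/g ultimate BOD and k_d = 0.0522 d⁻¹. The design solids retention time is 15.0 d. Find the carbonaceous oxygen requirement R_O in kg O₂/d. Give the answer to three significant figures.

R_O ≈ 1160 kg O₂/d

Y_obs = Y / (1 + k_d θ_c) = 0.431 / (1 + 0.0522 × 15.0) = 0.431 / 1.783 = 0.2417.
Substrate removed = Q·(S₀ − S) = 1790 m³/d × (998 − 8.12) g/m³ = 1.77×10^6 g/d = 1772 kg/d.
Biomass synthesised: P_X = Y_obs × 1772 = 428.3 kg VSS/d.
Carbonaceous O₂ demand = substrate oxidised − cell-mass equivalent = 1772 − 1.42 × 428.3 = 1164 kg O₂/d.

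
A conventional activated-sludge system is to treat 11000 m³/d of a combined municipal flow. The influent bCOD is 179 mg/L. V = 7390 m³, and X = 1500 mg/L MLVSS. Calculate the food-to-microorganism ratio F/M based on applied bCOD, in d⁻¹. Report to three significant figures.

F/M ≈ 0.178 d⁻¹

Food-to-microorganism ratio F/M = Q S₀ / (V X) = 11000 × 179 / (7390 × 1500) = 0.1776 d⁻¹.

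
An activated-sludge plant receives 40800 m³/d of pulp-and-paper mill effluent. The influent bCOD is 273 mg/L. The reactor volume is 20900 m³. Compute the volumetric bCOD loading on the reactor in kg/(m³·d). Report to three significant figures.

L_v ≈ 0.533 kg bCOD/(m³·d)

Volumetric loading L_v = Q·S₀ / V = 40800 × 273 g/m³ / 20900 m³ = 532.9 g/(m³·d) = 0.5329 kg bCOD/(m³·d).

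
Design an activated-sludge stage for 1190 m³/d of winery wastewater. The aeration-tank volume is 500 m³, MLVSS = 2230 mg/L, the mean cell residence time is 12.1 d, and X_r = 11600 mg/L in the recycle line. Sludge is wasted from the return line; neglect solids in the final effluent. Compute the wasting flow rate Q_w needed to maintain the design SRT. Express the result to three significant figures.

θ_c = V·X/(Q_w·X_r) when wasting from the recycle, so Q_w = V·X/(θ_c·X_r) = 500.0 × 2230 / (12.1 × 11600) = 7.944 m³/d.

Q_w ≈ 7.94 m³/d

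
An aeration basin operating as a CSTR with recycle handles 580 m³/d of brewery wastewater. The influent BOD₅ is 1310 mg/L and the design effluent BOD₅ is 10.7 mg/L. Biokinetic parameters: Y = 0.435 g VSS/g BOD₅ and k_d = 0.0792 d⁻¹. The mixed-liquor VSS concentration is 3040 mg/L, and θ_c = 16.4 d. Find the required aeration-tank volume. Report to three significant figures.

V ≈ 769 m³

From the SRT design equation V = Y Q (S₀−S) θ_c / [X (1 + k_d θ_c)] = 0.435 × 580 × (1310 − 10.7) × 16.4 / [3040 × (1 + 0.0792 × 16.4)] = 5.38×10^6 / 6989 = 769.3 m³.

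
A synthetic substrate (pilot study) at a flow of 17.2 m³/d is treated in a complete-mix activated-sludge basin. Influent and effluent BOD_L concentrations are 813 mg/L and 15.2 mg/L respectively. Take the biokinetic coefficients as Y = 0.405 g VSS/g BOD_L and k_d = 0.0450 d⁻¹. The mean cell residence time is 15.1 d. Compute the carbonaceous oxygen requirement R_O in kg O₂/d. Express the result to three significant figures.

Y_obs = Y / (1 + k_d θ_c) = 0.405 / (1 + 0.0450 × 15.1) = 0.405 / 1.679 = 0.2411.
Q·(S₀ − S) = 17.2 × (813 − 15.2) × 10⁻³ = 13.72 kg/d removed.
P_X = Y_obs·Q·(S₀ − S) = 0.2411 × 13.72 = 3.309 kg VSS/d.
R_O = Q·ΔS − 1.42 P_X = 13.72 − 4.699 = 9.023 kg O₂/d.

R_O ≈ 9.02 kg O₂/d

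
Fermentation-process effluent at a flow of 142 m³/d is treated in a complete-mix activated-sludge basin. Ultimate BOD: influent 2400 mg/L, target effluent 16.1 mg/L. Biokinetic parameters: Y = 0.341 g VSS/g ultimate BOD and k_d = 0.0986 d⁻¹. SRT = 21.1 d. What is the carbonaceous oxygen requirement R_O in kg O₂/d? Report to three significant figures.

R_O ≈ 285 kg O₂/d

The observed yield is Y_obs = Y/(1 + k_d·θ_c) = 0.341 / (1 + 0.0986 × 21.1) = 0.341 / 3.080 = 0.1107 g VSS per g ultimate BOD removed.
Substrate removed = Q·(S₀ − S) = 142 m³/d × (2400 − 16.1) g/m³ = 3.39×10^5 g/d = 338.5 kg/d.
P_X = Y_obs·Q·(S₀ − S) = 0.1107 × 338.5 = 37.47 kg VSS/d.
R_O = Q·(S₀ − S) − 1.42·P_X = 338.5 − 1.42 × 37.47 = 285.3 kg O₂/d.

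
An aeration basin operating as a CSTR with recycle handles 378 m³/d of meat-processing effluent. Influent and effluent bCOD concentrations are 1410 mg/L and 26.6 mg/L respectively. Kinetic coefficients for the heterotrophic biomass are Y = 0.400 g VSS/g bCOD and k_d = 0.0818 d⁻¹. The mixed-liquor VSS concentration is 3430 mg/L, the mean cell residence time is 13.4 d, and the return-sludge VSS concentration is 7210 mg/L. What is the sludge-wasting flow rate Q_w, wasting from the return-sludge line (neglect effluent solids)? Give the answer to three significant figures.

Rearranging the biomass balance for a CMAS with decay, V = Y·Q·ΔS·θ_c / [X·(1+k_d θ_c)] = 0.400 × 378 × (1410 − 26.6) × 13.4 / [3430 × (1 + 0.0818 × 13.4)] = 2.8×10^6 / 7190 = 389.8 m³.
Q_w = (V·X)/(θ_c X_r) = 389.8 × 3430 / (13.4 × 7210) = 13.84 m³/d.

Q_w ≈ 13.8 m³/d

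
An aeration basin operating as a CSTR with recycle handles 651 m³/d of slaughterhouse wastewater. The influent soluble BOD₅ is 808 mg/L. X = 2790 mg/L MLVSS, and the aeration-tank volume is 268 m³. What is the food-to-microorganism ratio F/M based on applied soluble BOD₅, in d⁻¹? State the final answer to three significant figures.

F/M ≈ 0.703 d⁻¹

Food-to-microorganism ratio F/M = Q S₀ / (V X) = 651 × 808 / (268.0 × 2790) = 0.7035 d⁻¹.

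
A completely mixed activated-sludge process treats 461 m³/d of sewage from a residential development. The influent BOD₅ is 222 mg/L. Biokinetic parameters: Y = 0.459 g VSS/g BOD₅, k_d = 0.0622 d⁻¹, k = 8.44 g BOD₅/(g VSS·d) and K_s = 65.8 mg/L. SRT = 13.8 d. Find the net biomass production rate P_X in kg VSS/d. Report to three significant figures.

P_X ≈ 25.0 kg VSS/d

Effluent substrate depends only on kinetics and SRT: S = K_s(1 + k_d θ_c) / [θ_c(Yk − k_d) − 1] = 65.8 × (1 + 0.0622 × 13.8) / [13.8 × (0.459 × 8.44 − 0.0622) − 1] = 122.3 / 51.60 = 2.370 mg/L.
Correct the yield for decay: Y_obs = Y/(1 + k_d θ_c) = 0.459 / (1 + 0.0622 × 13.8) = 0.459 / 1.858 = 0.2470.
Q·(S₀ − S) = 461 × (222 − 2.37) × 10⁻³ = 101.2 kg/d removed.
P_X = Y_obs · Q(S₀ − S) = 0.2470 × 101.2 = 25.01 kg VSS/d.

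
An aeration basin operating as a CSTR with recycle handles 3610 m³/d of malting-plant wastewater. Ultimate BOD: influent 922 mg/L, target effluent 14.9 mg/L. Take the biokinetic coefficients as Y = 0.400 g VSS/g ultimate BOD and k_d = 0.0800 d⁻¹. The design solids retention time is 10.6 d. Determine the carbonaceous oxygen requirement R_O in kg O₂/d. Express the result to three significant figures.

Correct the yield for decay: Y_obs = Y/(1 + k_d θ_c) = 0.400 / (1 + 0.0800 × 10.6) = 0.400 / 1.848 = 0.2165.
ΔS = 922 − 14.9 = 907.1 mg/L, so the substrate removal rate is 3610 × 907.1/1000 = 3275 kg ultimate BOD/d.
Net sludge production P_X = 0.2165 × 3275 = 708.8 kg VSS/d.
R_O = Q·(S₀ − S) − 1.42·P_X = 3275 − 1.42 × 708.8 = 2268 kg O₂/d.

R_O ≈ 2270 kg O₂/d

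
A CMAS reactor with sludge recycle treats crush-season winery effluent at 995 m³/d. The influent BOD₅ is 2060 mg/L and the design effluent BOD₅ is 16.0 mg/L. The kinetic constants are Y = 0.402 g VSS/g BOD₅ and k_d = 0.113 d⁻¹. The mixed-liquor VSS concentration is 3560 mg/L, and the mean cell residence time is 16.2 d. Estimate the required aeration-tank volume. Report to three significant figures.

Steady-state biomass mass balance: V·X·(1 + k_d·θ_c) = Y·Q·(S₀ − S)·θ_c, so V = 0.402 × 995 × (2060 − 16.0) × 16.2 / [3560 × (1 + 0.113 × 16.2)] = 1.32×10^7 / 10077 = 1314 m³.

V ≈ 1310 m³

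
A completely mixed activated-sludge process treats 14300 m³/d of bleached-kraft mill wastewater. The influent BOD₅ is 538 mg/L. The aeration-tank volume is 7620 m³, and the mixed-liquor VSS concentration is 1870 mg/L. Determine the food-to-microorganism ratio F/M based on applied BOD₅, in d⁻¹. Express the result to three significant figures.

F/M ≈ 0.540 d⁻¹

F/M = applied load / biomass = Q·S₀/(V·X) = 14300 × 538 / (7620 × 1870) = 0.5399 d⁻¹.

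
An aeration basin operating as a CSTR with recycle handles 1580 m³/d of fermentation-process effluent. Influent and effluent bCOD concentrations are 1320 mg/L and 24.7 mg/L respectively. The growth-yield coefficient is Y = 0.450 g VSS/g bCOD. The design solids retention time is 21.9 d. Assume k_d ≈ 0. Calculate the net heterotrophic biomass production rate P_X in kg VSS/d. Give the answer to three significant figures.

P_X ≈ 921 kg VSS/d

No decay correction is needed, so Y_obs = Y = 0.450.
Q·(S₀ − S) = 1580 × (1320 − 24.7) × 10⁻³ = 2047 kg/d removed.
Biomass produced: P_X = Y_obs·Q·ΔS = 0.4500 × 2047 ≈ 921.0 kg VSS/d.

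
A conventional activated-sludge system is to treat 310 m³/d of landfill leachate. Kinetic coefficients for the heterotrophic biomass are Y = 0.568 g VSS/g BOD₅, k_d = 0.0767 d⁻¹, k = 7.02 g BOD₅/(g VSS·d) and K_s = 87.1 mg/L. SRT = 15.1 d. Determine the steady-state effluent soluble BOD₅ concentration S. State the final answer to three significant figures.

For a completely mixed reactor with recycle the Lawrence–McCarty relation gives S = K_s·(1 + k_d·θ_c) / [θ_c·(Y·k − k_d) − 1] = 87.1 × (1 + 0.0767 × 15.1) / [15.1 × (0.568 × 7.02 − 0.0767) − 1] = 188.0 / 58.05 = 3.238 mg/L.

S ≈ 3.24 mg/L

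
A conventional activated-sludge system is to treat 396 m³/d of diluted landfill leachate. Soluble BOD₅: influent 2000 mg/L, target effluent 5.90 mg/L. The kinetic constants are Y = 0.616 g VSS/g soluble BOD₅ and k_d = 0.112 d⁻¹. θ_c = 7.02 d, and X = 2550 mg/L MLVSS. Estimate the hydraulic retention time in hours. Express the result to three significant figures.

From the SRT design equation V = Y Q (S₀−S) θ_c / [X (1 + k_d θ_c)] = 0.616 × 396 × (2000 − 5.90) × 7.02 / [2550 × (1 + 0.112 × 7.02)] = 3.41×10^6 / 4555 = 749.7 m³.
Hydraulic retention time τ = V/Q = 749.7 / 396 = 1.893 d = 45.44 h.

τ ≈ 45.4 h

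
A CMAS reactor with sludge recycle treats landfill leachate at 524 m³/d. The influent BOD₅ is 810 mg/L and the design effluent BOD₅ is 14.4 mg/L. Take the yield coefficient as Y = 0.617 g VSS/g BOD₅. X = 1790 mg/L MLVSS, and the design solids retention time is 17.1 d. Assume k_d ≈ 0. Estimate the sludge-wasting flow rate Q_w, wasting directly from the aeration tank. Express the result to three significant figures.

Biomass mass balance (decay neglected): V·X = Y·Q·(S₀ − S)·θ_c, so V = 0.617 × 524 × (810 − 14.4) × 17.1 / 1790 = 2457 m³.
With mixed-liquor wasting, θ_c = V/Q_w, so Q_w = V/θ_c = 2457/17.1 = 143.7 m³/d.

Q_w ≈ 144 m³/d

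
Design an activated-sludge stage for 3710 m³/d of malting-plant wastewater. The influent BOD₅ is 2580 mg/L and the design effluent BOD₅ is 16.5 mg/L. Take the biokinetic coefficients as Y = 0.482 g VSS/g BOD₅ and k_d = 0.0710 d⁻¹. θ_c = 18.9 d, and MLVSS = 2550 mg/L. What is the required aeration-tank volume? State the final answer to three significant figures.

V ≈ 14500 m³

Rearranging the biomass balance for a CMAS with decay, V = Y·Q·ΔS·θ_c / [X·(1+k_d θ_c)] = 0.482 × 3710 × (2580 − 16.5) × 18.9 / [2550 × (1 + 0.0710 × 18.9)] = 8.66×10^7 / 5972 = 14508 m³.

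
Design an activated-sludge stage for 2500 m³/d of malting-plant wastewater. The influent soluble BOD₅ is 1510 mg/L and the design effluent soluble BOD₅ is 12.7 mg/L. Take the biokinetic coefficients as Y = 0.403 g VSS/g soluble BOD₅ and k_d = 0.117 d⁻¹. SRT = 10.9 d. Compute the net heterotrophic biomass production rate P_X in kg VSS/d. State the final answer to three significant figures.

P_X ≈ 663 kg VSS/d

Observed yield with endogenous decay: Y_obs = Y / (1 + k_d·θ_c) = 0.403 / (1 + 0.117 × 10.9) = 0.403 / 2.275 = 0.1771 g VSS/g soluble BOD₅.
Mass of soluble BOD₅ removed per day: Q(S₀ − S) = 2500 × 1497 g/m³ = 3743 kg/d.
Biomass produced: P_X = Y_obs·Q·ΔS = 0.1771 × 3743 ≈ 663.0 kg VSS/d.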